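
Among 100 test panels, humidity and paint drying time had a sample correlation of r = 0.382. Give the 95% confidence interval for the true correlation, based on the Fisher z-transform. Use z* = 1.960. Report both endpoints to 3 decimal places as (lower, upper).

(0.201, 0.538)

z_r = atanh(0.382) = 0.402399;  SE = 1/√(n−3) = 1/√97 = 0.101535
z-limits: 0.402399 ± 1.960·0.101535 = 0.402399 ± 0.199009 = [0.203390, 0.601408]
ρ-limits: (tanh 0.203390, tanh 0.601408) = (0.201, 0.538)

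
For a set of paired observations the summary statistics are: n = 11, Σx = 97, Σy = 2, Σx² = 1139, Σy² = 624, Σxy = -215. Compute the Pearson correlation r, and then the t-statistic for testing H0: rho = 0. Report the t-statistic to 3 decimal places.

S_xy = nΣxy − ΣxΣy = 11·(-215) − 97·2 = -2365 − 194 = -2559
S_xx = nΣx² − (Σx)² = 11·1139 − 97² = 12529 − 9409 = 3120
S_yy = nΣy² − (Σy)² = 11·624 − 2² = 6864 − 4 = 6860
r = S_xy / √(S_xx·S_yy) = -2559 / √(3120·6860) = -2559 / √21403200 = -2559 / 4626.3593 = -0.5531
t = r·√(n−2)/√(1−r²) = -0.5531·√9 / √(1−0.305920) = -1.659300 / 0.833115 = -1.992

-1.992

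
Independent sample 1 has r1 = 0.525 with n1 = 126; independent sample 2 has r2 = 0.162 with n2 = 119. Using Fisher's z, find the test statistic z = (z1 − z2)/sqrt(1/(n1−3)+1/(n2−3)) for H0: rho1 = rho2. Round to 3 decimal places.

3.243

z1 = atanh(0.525) = 0.583217,  z2 = atanh(0.162) = 0.163440
SE = √(1/(n1−3) + 1/(n2−3)) = √(1/123 + 1/116) = √(0.0081301 + 0.0086207) = √0.0167508 = 0.129425
z = (z1 − z2)/SE = (0.583217 − 0.163440) / 0.129425 = 0.419777 / 0.129425 = 3.243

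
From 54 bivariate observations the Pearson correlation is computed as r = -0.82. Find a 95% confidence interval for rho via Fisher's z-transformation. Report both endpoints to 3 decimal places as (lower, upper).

z_r = atanh(-0.82) = -1.156817;  SE = 1/√(n−3) = 1/√51 = 0.140028
z-limits: -1.156817 ± 1.960·0.140028 = -1.156817 ± 0.274455 = [-1.431272, -0.882362]
ρ-limits: (tanh -1.431272, tanh -0.882362) = (-0.892, -0.708)

(-0.892, -0.708)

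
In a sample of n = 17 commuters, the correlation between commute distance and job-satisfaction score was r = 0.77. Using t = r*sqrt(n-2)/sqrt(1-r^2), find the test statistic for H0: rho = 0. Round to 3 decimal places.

4.674

t = r·√(n−2) / √(1−r²) with r = 0.77, n = 17
  = 0.77·√15 / √(1 − 0.5929)
  = 0.77·3.872983 / 0.638044
  = 2.982197 / 0.638044 = 4.674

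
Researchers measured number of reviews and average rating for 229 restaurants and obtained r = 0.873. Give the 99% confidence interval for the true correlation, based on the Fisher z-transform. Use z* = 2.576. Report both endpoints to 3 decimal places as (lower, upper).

z_r = atanh(0.873) = 1.345555;  SE = 1/√(n−3) = 1/√226 = 0.066519
z-limits: 1.345555 ± 2.576·0.066519 = 1.345555 ± 0.171353 = [1.174202, 1.516908]
ρ-limits: (tanh 1.174202, tanh 1.516908) = (0.826, 0.908)

(0.826, 0.908)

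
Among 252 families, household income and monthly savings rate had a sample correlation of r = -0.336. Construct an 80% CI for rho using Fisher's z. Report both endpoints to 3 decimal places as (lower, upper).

z_r = atanh(-0.336) = -0.349577;  SE = 1/√(n−3) = 1/√249 = 0.063372
z-limits: -0.349577 ± 1.282·0.063372 = -0.349577 ± 0.081243 = [-0.430820, -0.268334]
ρ-limits: (tanh -0.430820, tanh -0.268334) = (-0.406, -0.262)

(-0.406, -0.262)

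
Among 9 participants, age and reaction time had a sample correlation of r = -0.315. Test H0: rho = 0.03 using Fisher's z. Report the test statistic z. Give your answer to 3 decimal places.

-0.872

Fisher z: atanh(-0.315) = -0.326087, atanh(0.03) = 0.030009
z = (z_r − z_0)·√(n−3) = (-0.326087 − 0.030009)·√6 = -0.356096 · 2.449490 = -0.872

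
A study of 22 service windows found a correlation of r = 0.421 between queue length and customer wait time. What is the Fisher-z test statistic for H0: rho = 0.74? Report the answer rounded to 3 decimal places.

-2.186

Fisher z: atanh(0.421) = 0.448907, atanh(0.74) = 0.950479
z = (z_r − z_0)·√(n−3) = (0.448907 − 0.950479)·√19 = -0.501572 · 4.358899 = -2.186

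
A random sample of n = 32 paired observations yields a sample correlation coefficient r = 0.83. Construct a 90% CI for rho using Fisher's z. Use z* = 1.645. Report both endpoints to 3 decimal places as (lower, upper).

(0.708, 0.904)

Fisher z: z_r = atanh(r) = ½·ln((1+0.83)/(1−0.83)) = 1.188136
SE(z) = 1/√(n−3) = 1/√29 = 0.185695
90% ⇒ z* = 1.645; margin = 1.645·0.185695 = 0.305468
CI on z-scale: (0.882668, 1.493604)
Back-transform: tanh(0.882668) = 0.707753, tanh(1.493604) = 0.903986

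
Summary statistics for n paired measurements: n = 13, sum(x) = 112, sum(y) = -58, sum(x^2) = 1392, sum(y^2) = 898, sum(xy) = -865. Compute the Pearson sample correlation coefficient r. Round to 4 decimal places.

-0.6992

S_xy = nΣxy − ΣxΣy = 13·(-865) − 112·(-58) = -11245 − (-6496) = -4749
S_xx = nΣx² − (Σx)² = 13·1392 − 112² = 18096 − 12544 = 5552
S_yy = nΣy² − (Σy)² = 13·898 − (-58)² = 11674 − 3364 = 8310
r = S_xy / √(S_xx·S_yy) = -4749 / √(5552·8310) = -4749 / √46137120 = -4749 / 6792.4311 = -0.6992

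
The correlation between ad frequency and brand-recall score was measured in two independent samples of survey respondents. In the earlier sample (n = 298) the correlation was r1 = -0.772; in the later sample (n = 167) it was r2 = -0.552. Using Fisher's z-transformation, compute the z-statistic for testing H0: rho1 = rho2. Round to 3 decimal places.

z1 = atanh(-0.772) = -1.025259,  z2 = atanh(-0.552) = -0.621253
SE = √(1/(n1−3) + 1/(n2−3)) = √(1/295 + 1/164) = √(0.0033898 + 0.0060976) = √0.0094874 = 0.097403
z = (z1 − z2)/SE = (-1.025259 − (-0.621253)) / 0.097403 = -0.404006 / 0.097403 = -4.148

-4.148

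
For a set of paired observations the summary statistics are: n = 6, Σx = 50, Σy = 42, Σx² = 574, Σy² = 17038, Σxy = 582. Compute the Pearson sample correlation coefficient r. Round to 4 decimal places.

Numerator: nΣxy − (Σx)(Σy) = 6·582 − (50)(42) = 1392
Denominator: √[(nΣx²−(Σx)²)(nΣy²−(Σy)²)]
  nΣx²−(Σx)² = 6·574 − 2500 = 944;  nΣy²−(Σy)² = 6·17038 − 1764 = 100464
  √(944·100464) = √94838016 = 9738.4812
r = 1392 / 9738.4812 = 0.1429

0.1429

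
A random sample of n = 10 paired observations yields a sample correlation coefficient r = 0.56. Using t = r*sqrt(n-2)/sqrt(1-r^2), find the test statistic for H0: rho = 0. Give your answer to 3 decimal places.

t = r·√(n−2) / √(1−r²) with r = 0.56, n = 10
  = 0.56·√8 / √(1 − 0.3136)
  = 0.56·2.828427 / 0.828493
  = 1.583919 / 0.828493 = 1.912

1.912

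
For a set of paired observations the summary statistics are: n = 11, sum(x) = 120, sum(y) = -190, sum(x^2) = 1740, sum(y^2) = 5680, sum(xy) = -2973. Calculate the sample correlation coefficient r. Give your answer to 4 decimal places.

-0.8856

S_xy = nΣxy − ΣxΣy = 11·(-2973) − 120·(-190) = -32703 − (-22800) = -9903
S_xx = nΣx² − (Σx)² = 11·1740 − 120² = 19140 − 14400 = 4740
S_yy = nΣy² − (Σy)² = 11·5680 − (-190)² = 62480 − 36100 = 26380
r = S_xy / √(S_xx·S_yy) = -9903 / √(4740·26380) = -9903 / √125041200 = -9903 / 11182.1823 = -0.8856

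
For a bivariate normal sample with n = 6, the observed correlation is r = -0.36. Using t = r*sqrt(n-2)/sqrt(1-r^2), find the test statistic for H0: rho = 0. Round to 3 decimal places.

-0.772

1 − r² = 1 − 0.1296 = 0.8704;  √(1−r²) = 0.932952
√(n−2) = √4 = 2.000000
t = r·√(n−2)/√(1−r²) = -0.36 · 2.000000 / 0.932952 = -0.772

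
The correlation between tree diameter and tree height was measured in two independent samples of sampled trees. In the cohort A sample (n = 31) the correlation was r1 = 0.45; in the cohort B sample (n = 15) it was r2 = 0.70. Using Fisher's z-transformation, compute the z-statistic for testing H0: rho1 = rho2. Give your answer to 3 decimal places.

-1.109

Fisher z-transforms: z1 = atanh(0.45) = 0.484700, z2 = atanh(0.70) = 0.867301; difference d = -0.382601
Var(d) = 1/28 + 1/12 = 0.0357143 + 0.0833333 = 0.1190476
z = d/√Var(d) = -0.382601 / √0.1190476 = -0.382601 / 0.345033 = -1.109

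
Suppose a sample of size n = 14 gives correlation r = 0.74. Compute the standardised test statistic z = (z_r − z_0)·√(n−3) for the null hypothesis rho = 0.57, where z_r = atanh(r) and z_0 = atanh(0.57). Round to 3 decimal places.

1.005

Fisher z: atanh(0.74) = 0.950479, atanh(0.57) = 0.647523
z = (z_r − z_0)·√(n−3) = (0.950479 − 0.647523)·√11 = 0.302956 · 3.316625 = 1.005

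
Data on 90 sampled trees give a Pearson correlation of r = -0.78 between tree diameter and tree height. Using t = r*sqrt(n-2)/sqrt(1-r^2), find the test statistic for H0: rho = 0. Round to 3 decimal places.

1 − r² = 1 − 0.6084 = 0.3916;  √(1−r²) = 0.625780
√(n−2) = √88 = 9.380832
t = r·√(n−2)/√(1−r²) = -0.78 · 9.380832 / 0.625780 = -11.693

-11.693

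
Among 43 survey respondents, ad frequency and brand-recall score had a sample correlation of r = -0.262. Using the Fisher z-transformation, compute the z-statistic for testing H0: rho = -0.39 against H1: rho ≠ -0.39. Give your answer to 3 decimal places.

Fisher z: atanh(-0.262) = -0.268255, atanh(-0.39) = -0.411800
z = (z_r − z_0)·√(n−3) = (-0.268255 − (-0.411800))·√40 = 0.143545 · 6.324555 = 0.908

0.908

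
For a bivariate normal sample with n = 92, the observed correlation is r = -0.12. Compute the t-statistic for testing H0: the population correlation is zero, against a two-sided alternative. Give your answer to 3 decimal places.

-1.147

1 − r² = 1 − 0.0144 = 0.9856;  √(1−r²) = 0.992774
√(n−2) = √90 = 9.486833
t = r·√(n−2)/√(1−r²) = -0.12 · 9.486833 / 0.992774 = -1.147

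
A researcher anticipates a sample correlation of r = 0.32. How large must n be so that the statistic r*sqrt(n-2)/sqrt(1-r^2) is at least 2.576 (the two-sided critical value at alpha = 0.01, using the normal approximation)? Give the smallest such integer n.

61

Need r·√(n−2)/√(1−r²) ≥ 2.576
√(n−2) ≥ 2.576·√(1−0.1024) / 0.32 = 2.576·0.947418 / 0.32 = 7.6267
n−2 ≥ 58.1666  ⇒  n ≥ 60.1666
Smallest integer n = 61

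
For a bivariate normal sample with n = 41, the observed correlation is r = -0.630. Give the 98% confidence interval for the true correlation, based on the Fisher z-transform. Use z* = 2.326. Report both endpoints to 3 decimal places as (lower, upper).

(-0.807, -0.349)

Fisher z: z_r = atanh(r) = ½·ln((1+(-0.630))/(1−(-0.630))) = -0.741416
SE(z) = 1/√(n−3) = 1/√38 = 0.162221
98% ⇒ z* = 2.326; margin = 2.326·0.162221 = 0.377326
CI on z-scale: (-1.118742, -0.364090)
Back-transform: tanh(-1.118742) = -0.807131, tanh(-0.364090) = -0.348812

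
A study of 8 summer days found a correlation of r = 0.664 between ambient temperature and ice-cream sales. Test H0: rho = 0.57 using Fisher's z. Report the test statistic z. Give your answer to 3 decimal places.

0.341

Fisher z: atanh(0.664) = 0.799934, atanh(0.57) = 0.647523
z = (z_r − z_0)·√(n−3) = (0.799934 − 0.647523)·√5 = 0.152411 · 2.236068 = 0.341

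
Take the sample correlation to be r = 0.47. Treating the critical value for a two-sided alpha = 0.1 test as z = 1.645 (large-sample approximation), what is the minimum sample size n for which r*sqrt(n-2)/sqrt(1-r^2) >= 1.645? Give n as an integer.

Need r·√(n−2)/√(1−r²) ≥ 1.645
√(n−2) ≥ 1.645·√(1−0.2209) / 0.47 = 1.645·0.882666 / 0.47 = 3.0893
n−2 ≥ 9.5438  ⇒  n ≥ 11.5438
Smallest integer n = 12

12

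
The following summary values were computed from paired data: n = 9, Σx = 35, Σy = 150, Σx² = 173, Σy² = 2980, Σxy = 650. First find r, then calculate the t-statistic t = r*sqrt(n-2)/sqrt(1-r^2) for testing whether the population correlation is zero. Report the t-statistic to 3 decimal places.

1.532

Numerator: nΣxy − (Σx)(Σy) = 9·650 − (35)(150) = 600
Denominator: √[(nΣx²−(Σx)²)(nΣy²−(Σy)²)]
  nΣx²−(Σx)² = 9·173 − 1225 = 332;  nΣy²−(Σy)² = 9·2980 − 22500 = 4320
  √(332·4320) = √1434240 = 1197.5976
r = 600 / 1197.5976 = 0.5010
t = r·√(n−2)/√(1−r²) = 0.5010·√7 / √(1−0.251001) = 1.325521 / 0.865447 = 1.532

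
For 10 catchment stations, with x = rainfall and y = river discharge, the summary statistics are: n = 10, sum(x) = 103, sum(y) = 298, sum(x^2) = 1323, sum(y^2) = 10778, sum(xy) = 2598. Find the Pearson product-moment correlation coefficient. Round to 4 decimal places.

S_xy = nΣxy − ΣxΣy = 10·2598 − 103·298 = 25980 − 30694 = -4714
S_xx = nΣx² − (Σx)² = 10·1323 − 103² = 13230 − 10609 = 2621
S_yy = nΣy² − (Σy)² = 10·10778 − 298² = 107780 − 88804 = 18976
r = S_xy / √(S_xx·S_yy) = -4714 / √(2621·18976) = -4714 / √49736096 = -4714 / 7052.3823 = -0.6684

-0.6684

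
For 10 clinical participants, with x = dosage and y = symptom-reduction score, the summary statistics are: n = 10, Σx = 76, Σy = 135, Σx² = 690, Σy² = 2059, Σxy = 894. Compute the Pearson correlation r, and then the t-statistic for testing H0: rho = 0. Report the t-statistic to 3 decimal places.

Numerator: nΣxy − (Σx)(Σy) = 10·894 − (76)(135) = -1320
Denominator: √[(nΣx²−(Σx)²)(nΣy²−(Σy)²)]
  nΣx²−(Σx)² = 10·690 − 5776 = 1124;  nΣy²−(Σy)² = 10·2059 − 18225 = 2365
  √(1124·2365) = √2658260 = 1630.4171
r = -1320 / 1630.4171 = -0.8096
t = r·√(n−2)/√(1−r²) = -0.8096·√8 / √(1−0.655452) = -2.289895 / 0.586982 = -3.901

-3.901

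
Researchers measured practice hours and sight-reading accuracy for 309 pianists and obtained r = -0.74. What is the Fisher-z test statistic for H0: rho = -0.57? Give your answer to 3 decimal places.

-5.300

z_r = atanh(-0.74) = -0.950479,  z_0 = atanh(-0.57) = -0.647523
SE = 1/√(n−3) = 1/√306 = 0.057166
z = (z_r − z_0)/SE = (-0.950479 − (-0.647523)) / 0.057166 = -0.302956 / 0.057166 = -5.300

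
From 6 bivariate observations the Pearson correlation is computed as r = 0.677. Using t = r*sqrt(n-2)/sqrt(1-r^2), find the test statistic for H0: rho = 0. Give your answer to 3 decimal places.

1.840

t = r·√(n−2) / √(1−r²) with r = 0.677, n = 6
  = 0.677·√4 / √(1 − 0.458329)
  = 0.677·2.000000 / 0.735983
  = 1.354000 / 0.735983 = 1.840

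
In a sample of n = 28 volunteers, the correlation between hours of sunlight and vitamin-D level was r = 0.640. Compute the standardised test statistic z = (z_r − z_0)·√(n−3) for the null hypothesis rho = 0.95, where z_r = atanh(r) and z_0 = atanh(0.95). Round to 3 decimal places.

Fisher z: atanh(0.640) = 0.758174, atanh(0.95) = 1.831781
z = (z_r − z_0)·√(n−3) = (0.758174 − 1.831781)·√25 = -1.073607 · 5.000000 = -5.368

-5.368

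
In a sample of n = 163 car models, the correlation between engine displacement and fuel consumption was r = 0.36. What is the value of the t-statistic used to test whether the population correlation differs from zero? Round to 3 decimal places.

t = r·√(n−2) / √(1−r²) with r = 0.36, n = 163
  = 0.36·√161 / √(1 − 0.1296)
  = 0.36·12.688578 / 0.932952
  = 4.567888 / 0.932952 = 4.896

4.896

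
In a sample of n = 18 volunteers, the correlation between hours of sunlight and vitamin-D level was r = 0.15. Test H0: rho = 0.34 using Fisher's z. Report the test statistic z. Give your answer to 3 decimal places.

-0.786

z_r = atanh(0.15) = 0.151140,  z_0 = atanh(0.34) = 0.354093
SE = 1/√(n−3) = 1/√15 = 0.258199
z = (z_r − z_0)/SE = (0.151140 − 0.354093) / 0.258199 = -0.202953 / 0.258199 = -0.786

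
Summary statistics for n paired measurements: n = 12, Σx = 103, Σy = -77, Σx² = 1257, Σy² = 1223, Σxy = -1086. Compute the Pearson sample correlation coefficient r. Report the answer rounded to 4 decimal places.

Numerator: nΣxy − (Σx)(Σy) = 12·(-1086) − (103)(-77) = -5101
Denominator: √[(nΣx²−(Σx)²)(nΣy²−(Σy)²)]
  nΣx²−(Σx)² = 12·1257 − 10609 = 4475;  nΣy²−(Σy)² = 12·1223 − 5929 = 8747
  √(4475·8747) = √39142825 = 6256.4227
r = -5101 / 6256.4227 = -0.8153

-0.8153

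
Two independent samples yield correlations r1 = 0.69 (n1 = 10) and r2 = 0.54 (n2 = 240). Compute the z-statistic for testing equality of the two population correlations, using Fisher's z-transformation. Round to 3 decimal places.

Fisher z-transforms: z1 = atanh(0.69) = 0.847956, z2 = atanh(0.54) = 0.604156; difference d = 0.243800
Var(d) = 1/7 + 1/237 = 0.1428571 + 0.0042194 = 0.1470765
z = d/√Var(d) = 0.243800 / √0.1470765 = 0.243800 / 0.383506 = 0.636

0.636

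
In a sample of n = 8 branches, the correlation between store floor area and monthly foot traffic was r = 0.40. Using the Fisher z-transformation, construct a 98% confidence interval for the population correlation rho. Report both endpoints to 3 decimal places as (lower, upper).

z_r = atanh(0.40) = 0.423649;  SE = 1/√(n−3) = 1/√5 = 0.447214
z-limits: 0.423649 ± 2.326·0.447214 = 0.423649 ± 1.040220 = [-0.616571, 1.463869]
ρ-limits: (tanh -0.616571, tanh 1.463869) = (-0.549, 0.898)

(-0.549, 0.898)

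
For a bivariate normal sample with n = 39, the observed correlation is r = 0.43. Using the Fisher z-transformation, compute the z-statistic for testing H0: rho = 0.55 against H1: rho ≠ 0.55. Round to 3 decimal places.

Fisher z: atanh(0.43) = 0.459897, atanh(0.55) = 0.618381
z = (z_r − z_0)·√(n−3) = (0.459897 − 0.618381)·√36 = -0.158484 · 6.000000 = -0.951

-0.951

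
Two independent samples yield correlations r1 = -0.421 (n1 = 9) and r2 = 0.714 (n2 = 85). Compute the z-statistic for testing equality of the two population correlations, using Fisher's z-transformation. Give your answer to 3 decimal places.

Fisher z-transforms: z1 = atanh(-0.421) = -0.448907, z2 = atanh(0.714) = 0.895297; difference d = -1.344204
Var(d) = 1/6 + 1/82 = 0.1666667 + 0.0121951 = 0.1788618
z = d/√Var(d) = -1.344204 / √0.1788618 = -1.344204 / 0.422921 = -3.178

-3.178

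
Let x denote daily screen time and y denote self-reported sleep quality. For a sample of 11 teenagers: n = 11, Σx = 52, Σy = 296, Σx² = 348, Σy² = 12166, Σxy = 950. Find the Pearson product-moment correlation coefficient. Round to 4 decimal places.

Numerator: nΣxy − (Σx)(Σy) = 11·950 − (52)(296) = -4942
Denominator: √[(nΣx²−(Σx)²)(nΣy²−(Σy)²)]
  nΣx²−(Σx)² = 11·348 − 2704 = 1124;  nΣy²−(Σy)² = 11·12166 − 87616 = 46210
  √(1124·46210) = √51940040 = 7206.9439
r = -4942 / 7206.9439 = -0.6857

-0.6857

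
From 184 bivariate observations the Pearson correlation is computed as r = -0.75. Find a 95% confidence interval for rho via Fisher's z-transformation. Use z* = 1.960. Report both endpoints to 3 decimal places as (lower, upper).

Fisher z: z_r = atanh(r) = ½·ln((1+(-0.75))/(1−(-0.75))) = -0.972955
SE(z) = 1/√(n−3) = 1/√181 = 0.074329
95% ⇒ z* = 1.960; margin = 1.960·0.074329 = 0.145685
CI on z-scale: (-1.118640, -0.827270)
Back-transform: tanh(-1.118640) = -0.807095, tanh(-0.827270) = -0.679007

(-0.807, -0.679)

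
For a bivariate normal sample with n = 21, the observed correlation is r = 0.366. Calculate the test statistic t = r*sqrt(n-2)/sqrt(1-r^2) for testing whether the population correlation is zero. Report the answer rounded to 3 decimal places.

1 − r² = 1 − 0.133956 = 0.866044;  √(1−r²) = 0.930615
√(n−2) = √19 = 4.358899
t = r·√(n−2)/√(1−r²) = 0.366 · 4.358899 / 0.930615 = 1.714

1.714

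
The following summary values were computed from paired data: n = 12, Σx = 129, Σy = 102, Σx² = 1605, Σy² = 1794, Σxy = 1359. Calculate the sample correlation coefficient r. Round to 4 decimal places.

0.5836

Numerator: nΣxy − (Σx)(Σy) = 12·1359 − (129)(102) = 3150
Denominator: √[(nΣx²−(Σx)²)(nΣy²−(Σy)²)]
  nΣx²−(Σx)² = 12·1605 − 16641 = 2619;  nΣy²−(Σy)² = 12·1794 − 10404 = 11124
  √(2619·11124) = √29133756 = 5397.5695
r = 3150 / 5397.5695 = 0.5836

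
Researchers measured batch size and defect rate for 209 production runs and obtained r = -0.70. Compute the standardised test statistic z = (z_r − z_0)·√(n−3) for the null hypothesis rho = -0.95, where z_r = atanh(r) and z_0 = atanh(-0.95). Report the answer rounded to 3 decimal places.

Fisher z: atanh(-0.70) = -0.867301, atanh(-0.95) = -1.831781
z = (z_r − z_0)·√(n−3) = (-0.867301 − (-1.831781))·√206 = 0.964480 · 14.352700 = 13.843

13.843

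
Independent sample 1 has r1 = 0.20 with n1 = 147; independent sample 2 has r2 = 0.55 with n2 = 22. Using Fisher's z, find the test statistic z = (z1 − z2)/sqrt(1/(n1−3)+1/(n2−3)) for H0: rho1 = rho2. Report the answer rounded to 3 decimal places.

z1 = atanh(0.20) = 0.202733,  z2 = atanh(0.55) = 0.618381
SE = √(1/(n1−3) + 1/(n2−3)) = √(1/144 + 1/19) = √(0.0069444 + 0.0526316) = √0.0595760 = 0.244082
z = (z1 − z2)/SE = (0.202733 − 0.618381) / 0.244082 = -0.415648 / 0.244082 = -1.703

-1.703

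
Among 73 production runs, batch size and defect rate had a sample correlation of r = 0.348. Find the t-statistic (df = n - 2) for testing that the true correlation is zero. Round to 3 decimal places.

t = r·√(n−2) / √(1−r²) with r = 0.348, n = 73
  = 0.348·√71 / √(1 − 0.121104)
  = 0.348·8.426150 / 0.937495
  = 2.932300 / 0.937495 = 3.128

3.128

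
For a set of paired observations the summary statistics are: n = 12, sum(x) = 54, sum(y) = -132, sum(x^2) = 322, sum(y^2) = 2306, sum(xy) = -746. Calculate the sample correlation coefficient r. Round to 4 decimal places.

-0.5852

Numerator: nΣxy − (Σx)(Σy) = 12·(-746) − (54)(-132) = -1824
Denominator: √[(nΣx²−(Σx)²)(nΣy²−(Σy)²)]
  nΣx²−(Σx)² = 12·322 − 2916 = 948;  nΣy²−(Σy)² = 12·2306 − 17424 = 10248
  √(948·10248) = √9715104 = 3116.9062
r = -1824 / 3116.9062 = -0.5852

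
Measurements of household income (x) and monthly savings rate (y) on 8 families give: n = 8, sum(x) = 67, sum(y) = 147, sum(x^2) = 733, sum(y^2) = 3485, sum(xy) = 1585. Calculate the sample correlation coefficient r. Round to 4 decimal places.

S_xy = nΣxy − ΣxΣy = 8·1585 − 67·147 = 12680 − 9849 = 2831
S_xx = nΣx² − (Σx)² = 8·733 − 67² = 5864 − 4489 = 1375
S_yy = nΣy² − (Σy)² = 8·3485 − 147² = 27880 − 21609 = 6271
r = S_xy / √(S_xx·S_yy) = 2831 / √(1375·6271) = 2831 / √8622625 = 2831 / 2936.4307 = 0.9641

0.9641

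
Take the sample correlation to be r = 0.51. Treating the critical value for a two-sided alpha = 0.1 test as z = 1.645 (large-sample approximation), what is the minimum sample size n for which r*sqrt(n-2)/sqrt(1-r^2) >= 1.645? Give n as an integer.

r√(n−2)/√(1−r²) ≥ 1.645  ⇔  n−2 ≥ (1.645)²·(1−r²)/r²
(1−r²)/r² = (1−0.2601)/0.2601 = 2.8447
n ≥ 2 + 2.706025·2.8447 = 2 + 7.6978 = 9.6978
⌈9.6978⌉ = 10

10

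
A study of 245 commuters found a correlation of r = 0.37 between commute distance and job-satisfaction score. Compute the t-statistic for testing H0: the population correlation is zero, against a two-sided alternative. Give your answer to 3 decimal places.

6.208

1 − r² = 1 − 0.1369 = 0.8631;  √(1−r²) = 0.929032
√(n−2) = √243 = 15.588457
t = r·√(n−2)/√(1−r²) = 0.37 · 15.588457 / 0.929032 = 6.208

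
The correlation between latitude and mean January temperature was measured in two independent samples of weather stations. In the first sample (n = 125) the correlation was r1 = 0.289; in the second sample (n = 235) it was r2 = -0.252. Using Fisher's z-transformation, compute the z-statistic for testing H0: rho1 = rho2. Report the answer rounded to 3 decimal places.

Fisher z-transforms: z1 = atanh(0.289) = 0.297475, z2 = atanh(-0.252) = -0.257547; difference d = 0.555022
Var(d) = 1/122 + 1/232 = 0.0081967 + 0.0043103 = 0.0125070
z = d/√Var(d) = 0.555022 / √0.0125070 = 0.555022 / 0.111835 = 4.963

4.963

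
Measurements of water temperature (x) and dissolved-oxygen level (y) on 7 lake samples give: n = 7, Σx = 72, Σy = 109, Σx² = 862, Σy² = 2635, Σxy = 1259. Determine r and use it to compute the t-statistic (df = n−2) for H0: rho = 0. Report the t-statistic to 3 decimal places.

1.001

S_xy = nΣxy − ΣxΣy = 7·1259 − 72·109 = 8813 − 7848 = 965
S_xx = nΣx² − (Σx)² = 7·862 − 72² = 6034 − 5184 = 850
S_yy = nΣy² − (Σy)² = 7·2635 − 109² = 18445 − 11881 = 6564
r = S_xy / √(S_xx·S_yy) = 965 / √(850·6564) = 965 / √5579400 = 965 / 2362.0754 = 0.4085
t = r·√(n−2)/√(1−r²) = 0.4085·√5 / √(1−0.166872) = 0.913434 / 0.912758 = 1.001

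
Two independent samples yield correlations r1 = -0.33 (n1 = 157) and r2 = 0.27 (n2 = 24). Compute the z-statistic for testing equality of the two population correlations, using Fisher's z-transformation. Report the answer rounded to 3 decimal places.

z1 = atanh(-0.33) = -0.342828,  z2 = atanh(0.27) = 0.276864
SE = √(1/(n1−3) + 1/(n2−3)) = √(1/154 + 1/21) = √(0.0064935 + 0.0476190) = √0.0541125 = 0.232621
z = (z1 − z2)/SE = (-0.342828 − 0.276864) / 0.232621 = -0.619692 / 0.232621 = -2.664

-2.664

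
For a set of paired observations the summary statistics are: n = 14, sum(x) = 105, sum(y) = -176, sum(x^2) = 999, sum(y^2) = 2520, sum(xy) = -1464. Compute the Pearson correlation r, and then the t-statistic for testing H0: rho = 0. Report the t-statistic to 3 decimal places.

S_xy = nΣxy − ΣxΣy = 14·(-1464) − 105·(-176) = -20496 − (-18480) = -2016
S_xx = nΣx² − (Σx)² = 14·999 − 105² = 13986 − 11025 = 2961
S_yy = nΣy² − (Σy)² = 14·2520 − (-176)² = 35280 − 30976 = 4304
r = S_xy / √(S_xx·S_yy) = -2016 / √(2961·4304) = -2016 / √12744144 = -2016 / 3569.8941 = -0.5647
t = r·√(n−2)/√(1−r²) = -0.5647·√12 / √(1−0.318886) = -1.956178 / 0.825296 = -2.370

-2.370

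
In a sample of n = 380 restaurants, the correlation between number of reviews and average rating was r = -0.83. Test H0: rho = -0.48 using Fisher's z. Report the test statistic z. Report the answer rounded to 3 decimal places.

-12.915

z_r = atanh(-0.83) = -1.188136,  z_0 = atanh(-0.48) = -0.522984
SE = 1/√(n−3) = 1/√377 = 0.051503
z = (z_r − z_0)/SE = (-1.188136 − (-0.522984)) / 0.051503 = -0.665152 / 0.051503 = -12.915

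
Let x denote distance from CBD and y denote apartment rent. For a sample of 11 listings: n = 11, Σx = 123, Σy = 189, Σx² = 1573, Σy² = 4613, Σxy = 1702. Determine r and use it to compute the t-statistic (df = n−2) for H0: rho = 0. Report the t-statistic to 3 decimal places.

S_xy = nΣxy − ΣxΣy = 11·1702 − 123·189 = 18722 − 23247 = -4525
S_xx = nΣx² − (Σx)² = 11·1573 − 123² = 17303 − 15129 = 2174
S_yy = nΣy² − (Σy)² = 11·4613 − 189² = 50743 − 35721 = 15022
r = S_xy / √(S_xx·S_yy) = -4525 / √(2174·15022) = -4525 / √32657828 = -4525 / 5714.7028 = -0.7918
t = r·√(n−2)/√(1−r²) = -0.7918·√9 / √(1−0.626947) = -2.375400 / 0.610781 = -3.889

-3.889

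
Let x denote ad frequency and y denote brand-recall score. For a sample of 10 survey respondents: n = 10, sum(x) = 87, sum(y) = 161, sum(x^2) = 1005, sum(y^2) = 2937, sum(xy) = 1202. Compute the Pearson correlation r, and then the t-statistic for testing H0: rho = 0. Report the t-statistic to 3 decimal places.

-2.618

S_xy = nΣxy − ΣxΣy = 10·1202 − 87·161 = 12020 − 14007 = -1987
S_xx = nΣx² − (Σx)² = 10·1005 − 87² = 10050 − 7569 = 2481
S_yy = nΣy² − (Σy)² = 10·2937 − 161² = 29370 − 25921 = 3449
r = S_xy / √(S_xx·S_yy) = -1987 / √(2481·3449) = -1987 / √8556969 = -1987 / 2925.2297 = -0.6793
t = r·√(n−2)/√(1−r²) = -0.6793·√8 / √(1−0.461448) = -1.921351 / 0.733861 = -2.618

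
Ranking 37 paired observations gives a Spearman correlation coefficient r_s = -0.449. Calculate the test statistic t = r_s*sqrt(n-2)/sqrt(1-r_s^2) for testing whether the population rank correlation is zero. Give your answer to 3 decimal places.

t = r_s·√(n−2) / √(1−r_s²) with r_s = -0.449, n = 37
  = -0.449·√35 / √(1 − 0.201601)
  = -0.449·5.916080 / 0.893532
  = -2.656320 / 0.893532 = -2.973

-2.973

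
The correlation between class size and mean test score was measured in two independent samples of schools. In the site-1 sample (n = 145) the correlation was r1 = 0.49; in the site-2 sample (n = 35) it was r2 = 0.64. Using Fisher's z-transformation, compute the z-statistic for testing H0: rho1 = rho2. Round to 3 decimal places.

Fisher z-transforms: z1 = atanh(0.49) = 0.536060, z2 = atanh(0.64) = 0.758174; difference d = -0.222114
Var(d) = 1/142 + 1/32 = 0.0070423 + 0.0312500 = 0.0382923
z = d/√Var(d) = -0.222114 / √0.0382923 = -0.222114 / 0.195684 = -1.135

-1.135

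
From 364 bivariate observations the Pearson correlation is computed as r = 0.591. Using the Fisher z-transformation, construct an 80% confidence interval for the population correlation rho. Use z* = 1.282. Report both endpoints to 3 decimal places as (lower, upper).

z_r = atanh(0.591) = 0.679201;  SE = 1/√(n−3) = 1/√361 = 0.052632
z-limits: 0.679201 ± 1.282·0.052632 = 0.679201 ± 0.067474 = [0.611727, 0.746675]
ρ-limits: (tanh 0.611727, tanh 0.746675) = (0.545, 0.633)

(0.545, 0.633)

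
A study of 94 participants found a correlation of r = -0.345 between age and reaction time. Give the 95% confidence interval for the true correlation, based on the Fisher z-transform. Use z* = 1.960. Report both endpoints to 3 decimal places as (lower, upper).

(-0.512, -0.153)

Fisher z: z_r = atanh(r) = ½·ln((1+(-0.345))/(1−(-0.345))) = -0.359757
SE(z) = 1/√(n−3) = 1/√91 = 0.104828
95% ⇒ z* = 1.960; margin = 1.960·0.104828 = 0.205463
CI on z-scale: (-0.565220, -0.154294)
Back-transform: tanh(-0.565220) = -0.511840, tanh(-0.154294) = -0.153081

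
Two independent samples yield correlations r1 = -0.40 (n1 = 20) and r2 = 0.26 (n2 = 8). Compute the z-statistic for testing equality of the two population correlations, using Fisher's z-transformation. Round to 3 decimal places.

-1.356

Fisher z-transforms: z1 = atanh(-0.40) = -0.423649, z2 = atanh(0.26) = 0.266108; difference d = -0.689757
Var(d) = 1/17 + 1/5 = 0.0588235 + 0.2000000 = 0.2588235
z = d/√Var(d) = -0.689757 / √0.2588235 = -0.689757 / 0.508747 = -1.356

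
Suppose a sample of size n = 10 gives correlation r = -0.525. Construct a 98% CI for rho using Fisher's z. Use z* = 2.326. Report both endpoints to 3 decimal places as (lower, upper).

(-0.898, 0.288)

z_r = atanh(-0.525) = -0.583217;  SE = 1/√(n−3) = 1/√7 = 0.377964
z-limits: -0.583217 ± 2.326·0.377964 = -0.583217 ± 0.879144 = [-1.462361, 0.295927]
ρ-limits: (tanh -1.462361, tanh 0.295927) = (-0.898, 0.288)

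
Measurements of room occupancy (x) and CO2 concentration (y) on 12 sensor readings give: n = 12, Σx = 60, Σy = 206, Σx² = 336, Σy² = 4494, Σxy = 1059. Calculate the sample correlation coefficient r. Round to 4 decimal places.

S_xy = nΣxy − ΣxΣy = 12·1059 − 60·206 = 12708 − 12360 = 348
S_xx = nΣx² − (Σx)² = 12·336 − 60² = 4032 − 3600 = 432
S_yy = nΣy² − (Σy)² = 12·4494 − 206² = 53928 − 42436 = 11492
r = S_xy / √(S_xx·S_yy) = 348 / √(432·11492) = 348 / √4964544 = 348 / 2228.1257 = 0.1562

0.1562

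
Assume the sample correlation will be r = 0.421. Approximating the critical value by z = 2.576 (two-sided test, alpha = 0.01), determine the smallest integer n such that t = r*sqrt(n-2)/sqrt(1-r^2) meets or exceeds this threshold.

Need r·√(n−2)/√(1−r²) ≥ 2.576
√(n−2) ≥ 2.576·√(1−0.177241) / 0.421 = 2.576·0.907061 / 0.421 = 5.5501
n−2 ≥ 30.8036  ⇒  n ≥ 32.8036
Smallest integer n = 33

33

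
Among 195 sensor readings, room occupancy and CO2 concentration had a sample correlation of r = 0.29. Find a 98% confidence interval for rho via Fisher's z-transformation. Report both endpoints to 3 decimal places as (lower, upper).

(0.130, 0.435)

Fisher z: z_r = atanh(r) = ½·ln((1+0.29)/(1−0.29)) = 0.298566
SE(z) = 1/√(n−3) = 1/√192 = 0.072169
98% ⇒ z* = 2.326; margin = 2.326·0.072169 = 0.167865
CI on z-scale: (0.130701, 0.466431)
Back-transform: tanh(0.130701) = 0.129962, tanh(0.466431) = 0.435311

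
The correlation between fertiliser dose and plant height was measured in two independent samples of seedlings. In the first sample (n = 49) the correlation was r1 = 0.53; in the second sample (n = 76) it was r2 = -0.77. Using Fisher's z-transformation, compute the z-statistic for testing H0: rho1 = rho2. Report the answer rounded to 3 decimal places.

Fisher z-transforms: z1 = atanh(0.53) = 0.590145, z2 = atanh(-0.77) = -1.020328; difference d = 1.610473
Var(d) = 1/46 + 1/73 = 0.0217391 + 0.0136986 = 0.0354377
z = d/√Var(d) = 1.610473 / √0.0354377 = 1.610473 / 0.188249 = 8.555

8.555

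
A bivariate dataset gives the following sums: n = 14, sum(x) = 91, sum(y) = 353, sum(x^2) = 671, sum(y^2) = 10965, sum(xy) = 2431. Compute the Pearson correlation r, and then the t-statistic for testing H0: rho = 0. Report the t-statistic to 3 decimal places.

1.240

Numerator: nΣxy − (Σx)(Σy) = 14·2431 − (91)(353) = 1911
Denominator: √[(nΣx²−(Σx)²)(nΣy²−(Σy)²)]
  nΣx²−(Σx)² = 14·671 − 8281 = 1113;  nΣy²−(Σy)² = 14·10965 − 124609 = 28901
  √(1113·28901) = √32166813 = 5671.5794
r = 1911 / 5671.5794 = 0.3369
t = r·√(n−2)/√(1−r²) = 0.3369·√12 / √(1−0.113502) = 1.167056 / 0.941540 = 1.240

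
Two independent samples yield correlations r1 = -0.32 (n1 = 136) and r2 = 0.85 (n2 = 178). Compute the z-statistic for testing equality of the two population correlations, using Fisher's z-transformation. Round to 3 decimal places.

Fisher z-transforms: z1 = atanh(-0.32) = -0.331647, z2 = atanh(0.85) = 1.256153; difference d = -1.587800
Var(d) = 1/133 + 1/175 = 0.0075188 + 0.0057143 = 0.0132331
z = d/√Var(d) = -1.587800 / √0.0132331 = -1.587800 / 0.115035 = -13.803

-13.803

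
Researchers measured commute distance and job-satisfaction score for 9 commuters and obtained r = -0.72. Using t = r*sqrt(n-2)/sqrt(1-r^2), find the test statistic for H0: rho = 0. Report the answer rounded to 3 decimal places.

t = r·√(n−2) / √(1−r²) with r = -0.72, n = 9
  = -0.72·√7 / √(1 − 0.5184)
  = -0.72·2.645751 / 0.693974
  = -1.904941 / 0.693974 = -2.745

-2.745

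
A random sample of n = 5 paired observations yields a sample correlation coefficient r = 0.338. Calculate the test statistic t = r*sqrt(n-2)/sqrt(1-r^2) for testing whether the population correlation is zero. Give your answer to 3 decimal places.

1 − r² = 1 − 0.114244 = 0.885756;  √(1−r²) = 0.941146
√(n−2) = √3 = 1.732051
t = r·√(n−2)/√(1−r²) = 0.338 · 1.732051 / 0.941146 = 0.622

0.622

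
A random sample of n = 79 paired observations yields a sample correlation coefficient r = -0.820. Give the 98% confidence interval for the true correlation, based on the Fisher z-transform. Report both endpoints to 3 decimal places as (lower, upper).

z_r = atanh(-0.820) = -1.156817;  SE = 1/√(n−3) = 1/√76 = 0.114708
z-limits: -1.156817 ± 2.326·0.114708 = -1.156817 ± 0.266811 = [-1.423628, -0.890006]
ρ-limits: (tanh -1.423628, tanh -0.890006) = (-0.890, -0.711)

(-0.890, -0.711)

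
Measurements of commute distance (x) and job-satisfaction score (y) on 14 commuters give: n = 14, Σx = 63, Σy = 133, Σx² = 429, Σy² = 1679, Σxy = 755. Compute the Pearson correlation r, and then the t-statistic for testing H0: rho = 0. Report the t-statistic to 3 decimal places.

2.859

Numerator: nΣxy − (Σx)(Σy) = 14·755 − (63)(133) = 2191
Denominator: √[(nΣx²−(Σx)²)(nΣy²−(Σy)²)]
  nΣx²−(Σx)² = 14·429 − 3969 = 2037;  nΣy²−(Σy)² = 14·1679 − 17689 = 5817
  √(2037·5817) = √11849229 = 3442.2709
r = 2191 / 3442.2709 = 0.6365
t = r·√(n−2)/√(1−r²) = 0.6365·√12 / √(1−0.405132) = 2.204901 / 0.771277 = 2.859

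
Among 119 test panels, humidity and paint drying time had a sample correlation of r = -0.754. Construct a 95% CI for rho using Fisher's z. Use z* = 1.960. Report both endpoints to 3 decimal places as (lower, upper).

z_r = atanh(-0.754) = -0.982161;  SE = 1/√(n−3) = 1/√116 = 0.092848
z-limits: -0.982161 ± 1.960·0.092848 = -0.982161 ± 0.181982 = [-1.164143, -0.800179]
ρ-limits: (tanh -1.164143, tanh -0.800179) = (-0.822, -0.664)

(-0.822, -0.664)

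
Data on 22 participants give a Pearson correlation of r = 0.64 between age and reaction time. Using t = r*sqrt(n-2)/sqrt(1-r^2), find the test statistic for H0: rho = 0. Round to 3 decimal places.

3.725

t = r·√(n−2) / √(1−r²) with r = 0.64, n = 22
  = 0.64·√20 / √(1 − 0.4096)
  = 0.64·4.472136 / 0.768375
  = 2.862167 / 0.768375 = 3.725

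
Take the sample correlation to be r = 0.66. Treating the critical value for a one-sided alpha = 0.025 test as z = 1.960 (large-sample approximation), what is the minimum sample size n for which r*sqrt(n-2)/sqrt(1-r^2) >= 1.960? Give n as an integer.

r√(n−2)/√(1−r²) ≥ 1.960  ⇔  n−2 ≥ (1.960)²·(1−r²)/r²
(1−r²)/r² = (1−0.4356)/0.4356 = 1.2957
n ≥ 2 + 3.8416·1.2957 = 2 + 4.9776 = 6.9776
⌈6.9776⌉ = 7

7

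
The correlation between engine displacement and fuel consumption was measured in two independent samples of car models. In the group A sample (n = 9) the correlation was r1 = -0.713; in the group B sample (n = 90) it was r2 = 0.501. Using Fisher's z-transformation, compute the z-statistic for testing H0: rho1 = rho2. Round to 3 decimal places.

z1 = atanh(-0.713) = -0.893260,  z2 = atanh(0.501) = 0.550640
SE = √(1/(n1−3) + 1/(n2−3)) = √(1/6 + 1/87) = √(0.1666667 + 0.0114943) = √0.1781610 = 0.422091
z = (z1 − z2)/SE = (-0.893260 − 0.550640) / 0.422091 = -1.443900 / 0.422091 = -3.421

-3.421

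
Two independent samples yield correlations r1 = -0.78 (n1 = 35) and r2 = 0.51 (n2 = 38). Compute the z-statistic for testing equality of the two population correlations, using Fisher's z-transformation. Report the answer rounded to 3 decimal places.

-6.575

z1 = atanh(-0.78) = -1.045371,  z2 = atanh(0.51) = 0.562730
SE = √(1/(n1−3) + 1/(n2−3)) = √(1/32 + 1/35) = √(0.0312500 + 0.0285714) = √0.0598214 = 0.244584
z = (z1 − z2)/SE = (-1.045371 − 0.562730) / 0.244584 = -1.608101 / 0.244584 = -6.575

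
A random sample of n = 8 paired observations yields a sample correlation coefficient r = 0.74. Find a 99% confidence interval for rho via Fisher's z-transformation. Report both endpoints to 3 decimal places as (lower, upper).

Fisher z: z_r = atanh(r) = ½·ln((1+0.74)/(1−0.74)) = 0.950479
SE(z) = 1/√(n−3) = 1/√5 = 0.447214
99% ⇒ z* = 2.576; margin = 2.576·0.447214 = 1.152023
CI on z-scale: (-0.201544, 2.102502)
Back-transform: tanh(-0.201544) = -0.198859, tanh(2.102502) = 0.970597

(-0.199, 0.971)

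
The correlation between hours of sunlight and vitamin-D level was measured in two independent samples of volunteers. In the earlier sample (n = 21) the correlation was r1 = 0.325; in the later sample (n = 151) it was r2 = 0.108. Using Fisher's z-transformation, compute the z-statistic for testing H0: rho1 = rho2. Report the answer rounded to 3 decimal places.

0.917

Fisher z-transforms: z1 = atanh(0.325) = 0.337228, z2 = atanh(0.108) = 0.108423; difference d = 0.228805
Var(d) = 1/18 + 1/148 = 0.0555556 + 0.0067568 = 0.0623124
z = d/√Var(d) = 0.228805 / √0.0623124 = 0.228805 / 0.249625 = 0.917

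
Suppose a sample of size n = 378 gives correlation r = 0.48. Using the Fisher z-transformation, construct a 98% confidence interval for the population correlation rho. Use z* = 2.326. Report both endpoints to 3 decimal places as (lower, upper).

(0.382, 0.567)

Fisher z: z_r = atanh(r) = ½·ln((1+0.48)/(1−0.48)) = 0.522984
SE(z) = 1/√(n−3) = 1/√375 = 0.051640
98% ⇒ z* = 2.326; margin = 2.326·0.051640 = 0.120115
CI on z-scale: (0.402869, 0.643099)
Back-transform: tanh(0.402869) = 0.382401, tanh(0.643099) = 0.567006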